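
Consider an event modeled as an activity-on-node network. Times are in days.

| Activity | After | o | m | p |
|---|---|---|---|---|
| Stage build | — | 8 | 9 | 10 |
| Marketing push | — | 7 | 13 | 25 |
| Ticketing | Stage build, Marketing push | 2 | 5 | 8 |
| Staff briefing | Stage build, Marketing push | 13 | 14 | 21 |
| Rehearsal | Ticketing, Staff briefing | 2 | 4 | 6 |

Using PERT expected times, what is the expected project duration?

te_Stage build = (8 + 4·9 + 10)/6 = 54/6 = 9
te_Marketing push = (7 + 4·13 + 25)/6 = 84/6 = 14
te_Ticketing = (2 + 4·5 + 8)/6 = 30/6 = 5
te_Staff briefing = (13 + 4·14 + 21)/6 = 90/6 = 15
te_Rehearsal = (2 + 4·4 + 6)/6 = 24/6 = 4

Forward pass:
ES_Stage build = 0; EF_Stage build = 9
ES_Marketing push = 0; EF_Marketing push = 14
ES_Ticketing = max(EF_Stage build=9, EF_Marketing push=14) = 14; EF_Ticketing = 14+5 = 19
ES_Staff briefing = max(EF_Stage build=9, EF_Marketing push=14) = 14; EF_Staff briefing = 14+15 = 29
ES_Rehearsal = max(EF_Ticketing=19, EF_Staff briefing=29) = 29; EF_Rehearsal = 29+4 = 33
Expected project duration μ = 33 days. Critical path: Marketing push → Staff briefing → Rehearsal.

33 days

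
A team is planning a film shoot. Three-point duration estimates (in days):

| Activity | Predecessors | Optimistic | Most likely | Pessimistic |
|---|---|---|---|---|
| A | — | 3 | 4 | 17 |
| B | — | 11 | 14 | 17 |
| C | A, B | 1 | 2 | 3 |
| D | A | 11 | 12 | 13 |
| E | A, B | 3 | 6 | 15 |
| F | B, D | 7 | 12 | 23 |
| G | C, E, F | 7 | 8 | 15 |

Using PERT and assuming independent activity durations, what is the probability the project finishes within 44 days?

te_A = (3 + 4·4 + 17)/6 = 36/6 = 6; σ²_A = ((17−3)/6)² = 5.444
te_B = (11 + 4·14 + 17)/6 = 84/6 = 14; σ²_B = ((17−11)/6)² = 1.000
te_C = (1 + 4·2 + 3)/6 = 12/6 = 2; σ²_C = ((3−1)/6)² = 0.111
te_D = (11 + 4·12 + 13)/6 = 72/6 = 12; σ²_D = ((13−11)/6)² = 0.111
te_E = (3 + 4·6 + 15)/6 = 42/6 = 7; σ²_E = ((15−3)/6)² = 4.000
te_F = (7 + 4·12 + 23)/6 = 78/6 = 13; σ²_F = ((23−7)/6)² = 7.111
te_G = (7 + 4·8 + 15)/6 = 54/6 = 9; σ²_G = ((15−7)/6)² = 1.778

Forward pass:
ES_A = 0; EF_A = 6
ES_B = 0; EF_B = 14
ES_C = max(EF_A=6, EF_B=14) = 14; EF_C = 14+2 = 16
ES_D = 6; EF_D = 6+12 = 18
ES_E = max(EF_A=6, EF_B=14) = 14; EF_E = 14+7 = 21
ES_F = max(EF_B=14, EF_D=18) = 18; EF_F = 18+13 = 31
ES_G = max(EF_C=16, EF_E=21, EF_F=31) = 31; EF_G = 31+9 = 40
Expected project duration μ = 40 days. Critical path: A → D → F → G.

Variance along critical path = 5.444 + 0.111 + 7.111 + 1.778 = 14.444; σ = √14.444 = 3.801 days.
Z = (44 − 40) / 3.801 = 1.052
P(T ≤ 44) = Φ(1.052) ≈ 0.854

0.854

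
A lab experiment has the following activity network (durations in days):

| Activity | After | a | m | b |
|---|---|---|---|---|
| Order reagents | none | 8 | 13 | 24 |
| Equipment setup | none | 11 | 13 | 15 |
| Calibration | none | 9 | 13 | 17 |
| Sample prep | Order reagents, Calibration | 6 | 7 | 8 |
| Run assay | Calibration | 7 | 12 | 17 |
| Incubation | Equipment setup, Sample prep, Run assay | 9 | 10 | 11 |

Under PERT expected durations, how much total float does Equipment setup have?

te_Order reagents = (8 + 4·13 + 24)/6 = 84/6 = 14
te_Equipment setup = (11 + 4·13 + 15)/6 = 78/6 = 13
te_Calibration = (9 + 4·13 + 17)/6 = 78/6 = 13
te_Sample prep = (6 + 4·7 + 8)/6 = 42/6 = 7
te_Run assay = (7 + 4·12 + 17)/6 = 72/6 = 12
te_Incubation = (9 + 4·10 + 11)/6 = 60/6 = 10

Forward pass:
ES_Order reagents = 0; EF_Order reagents = 14
ES_Equipment setup = 0; EF_Equipment setup = 13
ES_Calibration = 0; EF_Calibration = 13
ES_Sample prep = max(EF_Order reagents=14, EF_Calibration=13) = 14; EF_Sample prep = 14+7 = 21
ES_Run assay = 13; EF_Run assay = 13+12 = 25
ES_Incubation = max(EF_Equipment setup=13, EF_Sample prep=21, EF_Run assay=25) = 25; EF_Incubation = 25+10 = 35
Expected project duration μ = 35 days. Critical path: Calibration → Run assay → Incubation.

Backward pass:
LF_Incubation = 35; LS_Incubation = 35−10 = 25
LF_Run assay = LS_Incubation = 25; LS_Run assay = 25−12 = 13
LF_Sample prep = LS_Incubation = 25; LS_Sample prep = 25−7 = 18
LF_Calibration = min(LS_Sample prep=18, LS_Run assay=13) = 13; LS_Calibration = 13−13 = 0
LF_Equipment setup = LS_Incubation = 25; LS_Equipment setup = 25−13 = 12
LF_Order reagents = LS_Sample prep = 18; LS_Order reagents = 18−14 = 4
Slack_Equipment setup = LS_Equipment setup − ES_Equipment setup = 12 − 0 = 12

12 days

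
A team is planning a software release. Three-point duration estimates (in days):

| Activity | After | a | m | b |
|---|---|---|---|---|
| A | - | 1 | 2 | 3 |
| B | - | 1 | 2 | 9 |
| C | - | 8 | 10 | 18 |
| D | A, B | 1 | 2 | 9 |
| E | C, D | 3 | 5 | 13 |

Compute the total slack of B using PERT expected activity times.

te_A = (1 + 4·2 + 3)/6 = 12/6 = 2
te_B = (1 + 4·2 + 9)/6 = 18/6 = 3
te_C = (8 + 4·10 + 18)/6 = 66/6 = 11
te_D = (1 + 4·2 + 9)/6 = 18/6 = 3
te_E = (3 + 4·5 + 13)/6 = 36/6 = 6

Forward pass:
ES_A = 0; EF_A = 2
ES_B = 0; EF_B = 3
ES_C = 0; EF_C = 11
ES_D = max(EF_A=2, EF_B=3) = 3; EF_D = 3+3 = 6
ES_E = max(EF_C=11, EF_D=6) = 11; EF_E = 11+6 = 17
Expected project duration μ = 17 days. Critical path: C → E.

Backward pass:
LF_E = 17; LS_E = 17−6 = 11
LF_D = LS_E = 11; LS_D = 11−3 = 8
LF_C = LS_E = 11; LS_C = 11−11 = 0
LF_B = LS_D = 8; LS_B = 8−3 = 5
LF_A = LS_D = 8; LS_A = 8−2 = 6
Slack_B = LS_B − ES_B = 5 − 0 = 5

5 days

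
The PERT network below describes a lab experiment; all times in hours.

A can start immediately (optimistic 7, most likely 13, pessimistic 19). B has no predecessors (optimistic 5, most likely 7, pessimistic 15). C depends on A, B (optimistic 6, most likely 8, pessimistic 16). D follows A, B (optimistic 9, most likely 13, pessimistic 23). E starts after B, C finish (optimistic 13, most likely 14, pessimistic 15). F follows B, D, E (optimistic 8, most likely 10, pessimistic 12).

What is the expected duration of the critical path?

46 hours

te_A = (7 + 4·13 + 19)/6 = 78/6 = 13
te_B = (5 + 4·7 + 15)/6 = 48/6 = 8
te_C = (6 + 4·8 + 16)/6 = 54/6 = 9
te_D = (9 + 4·13 + 23)/6 = 84/6 = 14
te_E = (13 + 4·14 + 15)/6 = 84/6 = 14
te_F = (8 + 4·10 + 12)/6 = 60/6 = 10

Forward pass:
ES_A = 0; EF_A = 13
ES_B = 0; EF_B = 8
ES_C = max(EF_A=13, EF_B=8) = 13; EF_C = 13+9 = 22
ES_D = max(EF_A=13, EF_B=8) = 13; EF_D = 13+14 = 27
ES_E = max(EF_B=8, EF_C=22) = 22; EF_E = 22+14 = 36
ES_F = max(EF_B=8, EF_D=27, EF_E=36) = 36; EF_F = 36+10 = 46
Expected project duration μ = 46 hours. Critical path: A → C → E → F.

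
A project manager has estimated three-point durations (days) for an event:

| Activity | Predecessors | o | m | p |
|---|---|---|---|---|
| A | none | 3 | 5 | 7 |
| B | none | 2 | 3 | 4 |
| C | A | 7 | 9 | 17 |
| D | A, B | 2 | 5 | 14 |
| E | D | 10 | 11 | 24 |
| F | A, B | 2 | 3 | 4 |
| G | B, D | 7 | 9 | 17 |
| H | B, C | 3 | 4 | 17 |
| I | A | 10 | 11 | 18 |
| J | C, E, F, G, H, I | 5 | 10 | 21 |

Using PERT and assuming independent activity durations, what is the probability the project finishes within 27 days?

te_A = (3 + 4·5 + 7)/6 = 30/6 = 5; σ²_A = ((7−3)/6)² = 0.444
te_B = (2 + 4·3 + 4)/6 = 18/6 = 3; σ²_B = ((4−2)/6)² = 0.111
te_C = (7 + 4·9 + 17)/6 = 60/6 = 10; σ²_C = ((17−7)/6)² = 2.778
te_D = (2 + 4·5 + 14)/6 = 36/6 = 6; σ²_D = ((14−2)/6)² = 4.000
te_E = (10 + 4·11 + 24)/6 = 78/6 = 13; σ²_E = ((24−10)/6)² = 5.444
te_F = (2 + 4·3 + 4)/6 = 18/6 = 3; σ²_F = ((4−2)/6)² = 0.111
te_G = (7 + 4·9 + 17)/6 = 60/6 = 10; σ²_G = ((17−7)/6)² = 2.778
te_H = (3 + 4·4 + 17)/6 = 36/6 = 6; σ²_H = ((17−3)/6)² = 5.444
te_I = (10 + 4·11 + 18)/6 = 72/6 = 12; σ²_I = ((18−10)/6)² = 1.778
te_J = (5 + 4·10 + 21)/6 = 66/6 = 11; σ²_J = ((21−5)/6)² = 7.111

Forward pass:
ES_A = 0; EF_A = 5
ES_B = 0; EF_B = 3
ES_C = 5; EF_C = 5+10 = 15
ES_D = max(EF_A=5, EF_B=3) = 5; EF_D = 5+6 = 11
ES_E = 11; EF_E = 11+13 = 24
ES_F = max(EF_A=5, EF_B=3) = 5; EF_F = 5+3 = 8
ES_G = max(EF_B=3, EF_D=11) = 11; EF_G = 11+10 = 21
ES_H = max(EF_B=3, EF_C=15) = 15; EF_H = 15+6 = 21
ES_I = 5; EF_I = 5+12 = 17
ES_J = max(EF_C=15, EF_E=24, EF_F=8, EF_G=21, EF_H=21, EF_I=17) = 24; EF_J = 24+11 = 35
Expected project duration μ = 35 days. Critical path: A → D → E → J.

Variance along critical path = 0.444 + 4.000 + 5.444 + 7.111 = 17.000; σ = √17.000 = 4.123 days.
Z = (27 − 35) / 4.123 = -1.940
P(T ≤ 27) = Φ(-1.940) ≈ 0.026

0.026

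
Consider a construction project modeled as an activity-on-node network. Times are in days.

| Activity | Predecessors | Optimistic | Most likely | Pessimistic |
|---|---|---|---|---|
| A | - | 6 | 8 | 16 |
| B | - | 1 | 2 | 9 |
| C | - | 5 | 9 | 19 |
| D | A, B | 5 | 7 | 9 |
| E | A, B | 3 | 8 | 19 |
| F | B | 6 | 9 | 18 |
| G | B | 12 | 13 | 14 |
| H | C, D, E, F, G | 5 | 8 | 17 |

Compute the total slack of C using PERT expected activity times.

te_A = (6 + 4·8 + 16)/6 = 54/6 = 9
te_B = (1 + 4·2 + 9)/6 = 18/6 = 3
te_C = (5 + 4·9 + 19)/6 = 60/6 = 10
te_D = (5 + 4·7 + 9)/6 = 42/6 = 7
te_E = (3 + 4·8 + 19)/6 = 54/6 = 9
te_F = (6 + 4·9 + 18)/6 = 60/6 = 10
te_G = (12 + 4·13 + 14)/6 = 78/6 = 13
te_H = (5 + 4·8 + 17)/6 = 54/6 = 9

Forward pass:
ES_A = 0; EF_A = 9
ES_B = 0; EF_B = 3
ES_C = 0; EF_C = 10
ES_D = max(EF_A=9, EF_B=3) = 9; EF_D = 9+7 = 16
ES_E = max(EF_A=9, EF_B=3) = 9; EF_E = 9+9 = 18
ES_F = 3; EF_F = 3+10 = 13
ES_G = 3; EF_G = 3+13 = 16
ES_H = max(EF_C=10, EF_D=16, EF_E=18, EF_F=13, EF_G=16) = 18; EF_H = 18+9 = 27
Expected project duration μ = 27 days. Critical path: A → E → H.

Backward pass:
LF_H = 27; LS_H = 27−9 = 18
LF_G = LS_H = 18; LS_G = 18−13 = 5
LF_F = LS_H = 18; LS_F = 18−10 = 8
LF_E = LS_H = 18; LS_E = 18−9 = 9
LF_D = LS_H = 18; LS_D = 18−7 = 11
LF_C = LS_H = 18; LS_C = 18−10 = 8
LF_B = min(LS_D=11, LS_E=9, LS_F=8, LS_G=5) = 5; LS_B = 5−3 = 2
LF_A = min(LS_D=11, LS_E=9) = 9; LS_A = 9−9 = 0
Slack_C = LS_C − ES_C = 8 − 0 = 8

8 days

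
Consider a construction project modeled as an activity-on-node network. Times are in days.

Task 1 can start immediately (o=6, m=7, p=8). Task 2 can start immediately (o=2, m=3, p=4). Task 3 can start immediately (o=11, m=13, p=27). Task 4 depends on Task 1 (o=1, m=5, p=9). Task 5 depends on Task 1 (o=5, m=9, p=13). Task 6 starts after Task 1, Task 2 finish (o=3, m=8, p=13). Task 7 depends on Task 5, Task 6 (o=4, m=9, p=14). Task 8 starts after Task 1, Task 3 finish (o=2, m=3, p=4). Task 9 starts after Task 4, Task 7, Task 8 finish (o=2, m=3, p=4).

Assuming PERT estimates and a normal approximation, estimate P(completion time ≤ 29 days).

0.676

te_Task 1 = (6 + 4·7 + 8)/6 = 42/6 = 7; σ²_Task 1 = ((8−6)/6)² = 0.111
te_Task 2 = (2 + 4·3 + 4)/6 = 18/6 = 3; σ²_Task 2 = ((4−2)/6)² = 0.111
te_Task 3 = (11 + 4·13 + 27)/6 = 90/6 = 15; σ²_Task 3 = ((27−11)/6)² = 7.111
te_Task 4 = (1 + 4·5 + 9)/6 = 30/6 = 5; σ²_Task 4 = ((9−1)/6)² = 1.778
te_Task 5 = (5 + 4·9 + 13)/6 = 54/6 = 9; σ²_Task 5 = ((13−5)/6)² = 1.778
te_Task 6 = (3 + 4·8 + 13)/6 = 48/6 = 8; σ²_Task 6 = ((13−3)/6)² = 2.778
te_Task 7 = (4 + 4·9 + 14)/6 = 54/6 = 9; σ²_Task 7 = ((14−4)/6)² = 2.778
te_Task 8 = (2 + 4·3 + 4)/6 = 18/6 = 3; σ²_Task 8 = ((4−2)/6)² = 0.111
te_Task 9 = (2 + 4·3 + 4)/6 = 18/6 = 3; σ²_Task 9 = ((4−2)/6)² = 0.111

Forward pass:
ES_Task 1 = 0; EF_Task 1 = 7
ES_Task 2 = 0; EF_Task 2 = 3
ES_Task 3 = 0; EF_Task 3 = 15
ES_Task 4 = 7; EF_Task 4 = 7+5 = 12
ES_Task 5 = 7; EF_Task 5 = 7+9 = 16
ES_Task 6 = max(EF_Task 1=7, EF_Task 2=3) = 7; EF_Task 6 = 7+8 = 15
ES_Task 7 = max(EF_Task 5=16, EF_Task 6=15) = 16; EF_Task 7 = 16+9 = 25
ES_Task 8 = max(EF_Task 1=7, EF_Task 3=15) = 15; EF_Task 8 = 15+3 = 18
ES_Task 9 = max(EF_Task 4=12, EF_Task 7=25, EF_Task 8=18) = 25; EF_Task 9 = 25+3 = 28
Expected project duration μ = 28 days. Critical path: Task 1 → Task 5 → Task 7 → Task 9.

Variance along critical path = 0.111 + 1.778 + 2.778 + 0.111 = 4.778; σ = √4.778 = 2.186 days.
Z = (29 − 28) / 2.186 = 0.457
P(T ≤ 29) = Φ(0.457) ≈ 0.676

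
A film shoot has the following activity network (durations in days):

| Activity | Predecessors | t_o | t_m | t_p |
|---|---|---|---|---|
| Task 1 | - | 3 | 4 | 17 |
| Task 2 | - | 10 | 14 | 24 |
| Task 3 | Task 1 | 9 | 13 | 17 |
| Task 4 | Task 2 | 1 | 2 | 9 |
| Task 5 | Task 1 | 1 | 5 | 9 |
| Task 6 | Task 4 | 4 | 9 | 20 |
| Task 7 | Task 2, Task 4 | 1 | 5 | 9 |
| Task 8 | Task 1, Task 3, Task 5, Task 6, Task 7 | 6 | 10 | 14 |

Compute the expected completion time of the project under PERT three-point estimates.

38 days

te_Task 1 = (3 + 4·4 + 17)/6 = 36/6 = 6
te_Task 2 = (10 + 4·14 + 24)/6 = 90/6 = 15
te_Task 3 = (9 + 4·13 + 17)/6 = 78/6 = 13
te_Task 4 = (1 + 4·2 + 9)/6 = 18/6 = 3
te_Task 5 = (1 + 4·5 + 9)/6 = 30/6 = 5
te_Task 6 = (4 + 4·9 + 20)/6 = 60/6 = 10
te_Task 7 = (1 + 4·5 + 9)/6 = 30/6 = 5
te_Task 8 = (6 + 4·10 + 14)/6 = 60/6 = 10

Forward pass:
ES_Task 1 = 0; EF_Task 1 = 6
ES_Task 2 = 0; EF_Task 2 = 15
ES_Task 3 = 6; EF_Task 3 = 6+13 = 19
ES_Task 4 = 15; EF_Task 4 = 15+3 = 18
ES_Task 5 = 6; EF_Task 5 = 6+5 = 11
ES_Task 6 = 18; EF_Task 6 = 18+10 = 28
ES_Task 7 = max(EF_Task 2=15, EF_Task 4=18) = 18; EF_Task 7 = 18+5 = 23
ES_Task 8 = max(EF_Task 1=6, EF_Task 3=19, EF_Task 5=11, EF_Task 6=28, EF_Task 7=23) = 28; EF_Task 8 = 28+10 = 38
Expected project duration μ = 38 days. Critical path: Task 2 → Task 4 → Task 6 → Task 8.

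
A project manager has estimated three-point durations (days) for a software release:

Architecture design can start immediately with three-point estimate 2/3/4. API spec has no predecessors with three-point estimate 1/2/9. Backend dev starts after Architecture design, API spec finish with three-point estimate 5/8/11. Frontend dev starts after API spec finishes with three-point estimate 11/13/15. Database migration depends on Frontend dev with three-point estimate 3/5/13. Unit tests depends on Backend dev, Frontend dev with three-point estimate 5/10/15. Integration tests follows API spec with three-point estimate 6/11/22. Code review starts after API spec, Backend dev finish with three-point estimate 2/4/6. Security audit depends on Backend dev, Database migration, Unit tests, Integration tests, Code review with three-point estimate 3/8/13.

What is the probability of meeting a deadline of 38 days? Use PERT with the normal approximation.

0.924

te_Architecture design = (2 + 4·3 + 4)/6 = 18/6 = 3; σ²_Architecture design = ((4−2)/6)² = 0.111
te_API spec = (1 + 4·2 + 9)/6 = 18/6 = 3; σ²_API spec = ((9−1)/6)² = 1.778
te_Backend dev = (5 + 4·8 + 11)/6 = 48/6 = 8; σ²_Backend dev = ((11−5)/6)² = 1.000
te_Frontend dev = (11 + 4·13 + 15)/6 = 78/6 = 13; σ²_Frontend dev = ((15−11)/6)² = 0.444
te_Database migration = (3 + 4·5 + 13)/6 = 36/6 = 6; σ²_Database migration = ((13−3)/6)² = 2.778
te_Unit tests = (5 + 4·10 + 15)/6 = 60/6 = 10; σ²_Unit tests = ((15−5)/6)² = 2.778
te_Integration tests = (6 + 4·11 + 22)/6 = 72/6 = 12; σ²_Integration tests = ((22−6)/6)² = 7.111
te_Code review = (2 + 4·4 + 6)/6 = 24/6 = 4; σ²_Code review = ((6−2)/6)² = 0.444
te_Security audit = (3 + 4·8 + 13)/6 = 48/6 = 8; σ²_Security audit = ((13−3)/6)² = 2.778

Forward pass:
ES_Architecture design = 0; EF_Architecture design = 3
ES_API spec = 0; EF_API spec = 3
ES_Backend dev = max(EF_Architecture design=3, EF_API spec=3) = 3; EF_Backend dev = 3+8 = 11
ES_Frontend dev = 3; EF_Frontend dev = 3+13 = 16
ES_Database migration = 16; EF_Database migration = 16+6 = 22
ES_Unit tests = max(EF_Backend dev=11, EF_Frontend dev=16) = 16; EF_Unit tests = 16+10 = 26
ES_Integration tests = 3; EF_Integration tests = 3+12 = 15
ES_Code review = max(EF_API spec=3, EF_Backend dev=11) = 11; EF_Code review = 11+4 = 15
ES_Security audit = max(EF_Backend dev=11, EF_Database migration=22, EF_Unit tests=26, EF_Integration tests=15, EF_Code review=15) = 26; EF_Security audit = 26+8 = 34
Expected project duration μ = 34 days. Critical path: API spec → Frontend dev → Unit tests → Security audit.

Variance along critical path = 1.778 + 0.444 + 2.778 + 2.778 = 7.778; σ = √7.778 = 2.789 days.
Z = (38 − 34) / 2.789 = 1.434
P(T ≤ 38) = Φ(1.434) ≈ 0.924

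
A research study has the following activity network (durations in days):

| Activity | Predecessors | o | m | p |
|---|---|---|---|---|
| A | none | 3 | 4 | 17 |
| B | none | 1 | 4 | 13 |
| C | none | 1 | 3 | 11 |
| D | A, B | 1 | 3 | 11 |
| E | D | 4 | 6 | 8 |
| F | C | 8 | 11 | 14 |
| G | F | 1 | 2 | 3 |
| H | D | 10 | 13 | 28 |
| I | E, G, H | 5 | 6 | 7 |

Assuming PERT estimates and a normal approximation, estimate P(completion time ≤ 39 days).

te_A = (3 + 4·4 + 17)/6 = 36/6 = 6; σ²_A = ((17−3)/6)² = 5.444
te_B = (1 + 4·4 + 13)/6 = 30/6 = 5; σ²_B = ((13−1)/6)² = 4.000
te_C = (1 + 4·3 + 11)/6 = 24/6 = 4; σ²_C = ((11−1)/6)² = 2.778
te_D = (1 + 4·3 + 11)/6 = 24/6 = 4; σ²_D = ((11−1)/6)² = 2.778
te_E = (4 + 4·6 + 8)/6 = 36/6 = 6; σ²_E = ((8−4)/6)² = 0.444
te_F = (8 + 4·11 + 14)/6 = 66/6 = 11; σ²_F = ((14−8)/6)² = 1.000
te_G = (1 + 4·2 + 3)/6 = 12/6 = 2; σ²_G = ((3−1)/6)² = 0.111
te_H = (10 + 4·13 + 28)/6 = 90/6 = 15; σ²_H = ((28−10)/6)² = 9.000
te_I = (5 + 4·6 + 7)/6 = 36/6 = 6; σ²_I = ((7−5)/6)² = 0.111

Forward pass:
ES_A = 0; EF_A = 6
ES_B = 0; EF_B = 5
ES_C = 0; EF_C = 4
ES_D = max(EF_A=6, EF_B=5) = 6; EF_D = 6+4 = 10
ES_E = 10; EF_E = 10+6 = 16
ES_F = 4; EF_F = 4+11 = 15
ES_G = 15; EF_G = 15+2 = 17
ES_H = 10; EF_H = 10+15 = 25
ES_I = max(EF_E=16, EF_G=17, EF_H=25) = 25; EF_I = 25+6 = 31
Expected project duration μ = 31 days. Critical path: A → D → H → I.

Variance along critical path = 5.444 + 2.778 + 9.000 + 0.111 = 17.333; σ = √17.333 = 4.163 days.
Z = (39 − 31) / 4.163 = 1.922
P(T ≤ 39) = Φ(1.922) ≈ 0.973

0.973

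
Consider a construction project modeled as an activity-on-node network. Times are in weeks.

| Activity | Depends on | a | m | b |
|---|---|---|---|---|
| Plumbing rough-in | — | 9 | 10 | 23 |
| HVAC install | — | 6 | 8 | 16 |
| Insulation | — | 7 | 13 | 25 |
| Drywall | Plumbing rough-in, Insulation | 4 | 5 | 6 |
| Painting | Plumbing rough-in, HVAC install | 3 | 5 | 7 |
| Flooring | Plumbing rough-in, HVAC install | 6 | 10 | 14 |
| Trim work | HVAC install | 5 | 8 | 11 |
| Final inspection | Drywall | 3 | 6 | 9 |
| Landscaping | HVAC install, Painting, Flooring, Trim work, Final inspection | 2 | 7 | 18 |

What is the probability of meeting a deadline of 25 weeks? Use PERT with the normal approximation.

0.027

te_Plumbing rough-in = (9 + 4·10 + 23)/6 = 72/6 = 12; σ²_Plumbing rough-in = ((23−9)/6)² = 5.444
te_HVAC install = (6 + 4·8 + 16)/6 = 54/6 = 9; σ²_HVAC install = ((16−6)/6)² = 2.778
te_Insulation = (7 + 4·13 + 25)/6 = 84/6 = 14; σ²_Insulation = ((25−7)/6)² = 9.000
te_Drywall = (4 + 4·5 + 6)/6 = 30/6 = 5; σ²_Drywall = ((6−4)/6)² = 0.111
te_Painting = (3 + 4·5 + 7)/6 = 30/6 = 5; σ²_Painting = ((7−3)/6)² = 0.444
te_Flooring = (6 + 4·10 + 14)/6 = 60/6 = 10; σ²_Flooring = ((14−6)/6)² = 1.778
te_Trim work = (5 + 4·8 + 11)/6 = 48/6 = 8; σ²_Trim work = ((11−5)/6)² = 1.000
te_Final inspection = (3 + 4·6 + 9)/6 = 36/6 = 6; σ²_Final inspection = ((9−3)/6)² = 1.000
te_Landscaping = (2 + 4·7 + 18)/6 = 48/6 = 8; σ²_Landscaping = ((18−2)/6)² = 7.111

Forward pass:
ES_Plumbing rough-in = 0; EF_Plumbing rough-in = 12
ES_HVAC install = 0; EF_HVAC install = 9
ES_Insulation = 0; EF_Insulation = 14
ES_Drywall = max(EF_Plumbing rough-in=12, EF_Insulation=14) = 14; EF_Drywall = 14+5 = 19
ES_Painting = max(EF_Plumbing rough-in=12, EF_HVAC install=9) = 12; EF_Painting = 12+5 = 17
ES_Flooring = max(EF_Plumbing rough-in=12, EF_HVAC install=9) = 12; EF_Flooring = 12+10 = 22
ES_Trim work = 9; EF_Trim work = 9+8 = 17
ES_Final inspection = 19; EF_Final inspection = 19+6 = 25
ES_Landscaping = max(EF_HVAC install=9, EF_Painting=17, EF_Flooring=22, EF_Trim work=17, EF_Final inspection=25) = 25; EF_Landscaping = 25+8 = 33
Expected project duration μ = 33 weeks. Critical path: Insulation → Drywall → Final inspection → Landscaping.

Variance along critical path = 9.000 + 0.111 + 1.000 + 7.111 = 17.222; σ = √17.222 = 4.150 weeks.
Z = (25 − 33) / 4.150 = -1.928
P(T ≤ 25) = Φ(-1.928) ≈ 0.027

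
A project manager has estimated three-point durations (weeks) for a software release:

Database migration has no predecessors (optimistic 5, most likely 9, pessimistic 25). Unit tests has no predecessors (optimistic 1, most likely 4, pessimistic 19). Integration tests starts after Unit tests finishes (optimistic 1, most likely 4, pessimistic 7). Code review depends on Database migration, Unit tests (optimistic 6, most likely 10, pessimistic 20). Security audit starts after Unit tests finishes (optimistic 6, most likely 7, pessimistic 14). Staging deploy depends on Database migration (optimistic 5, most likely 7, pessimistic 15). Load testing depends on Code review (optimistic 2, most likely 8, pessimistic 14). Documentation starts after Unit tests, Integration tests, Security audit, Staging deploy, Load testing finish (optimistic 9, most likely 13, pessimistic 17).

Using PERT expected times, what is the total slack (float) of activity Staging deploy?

te_Database migration = (5 + 4·9 + 25)/6 = 66/6 = 11
te_Unit tests = (1 + 4·4 + 19)/6 = 36/6 = 6
te_Integration tests = (1 + 4·4 + 7)/6 = 24/6 = 4
te_Code review = (6 + 4·10 + 20)/6 = 66/6 = 11
te_Security audit = (6 + 4·7 + 14)/6 = 48/6 = 8
te_Staging deploy = (5 + 4·7 + 15)/6 = 48/6 = 8
te_Load testing = (2 + 4·8 + 14)/6 = 48/6 = 8
te_Documentation = (9 + 4·13 + 17)/6 = 78/6 = 13

Forward pass:
ES_Database migration = 0; EF_Database migration = 11
ES_Unit tests = 0; EF_Unit tests = 6
ES_Integration tests = 6; EF_Integration tests = 6+4 = 10
ES_Code review = max(EF_Database migration=11, EF_Unit tests=6) = 11; EF_Code review = 11+11 = 22
ES_Security audit = 6; EF_Security audit = 6+8 = 14
ES_Staging deploy = 11; EF_Staging deploy = 11+8 = 19
ES_Load testing = 22; EF_Load testing = 22+8 = 30
ES_Documentation = max(EF_Unit tests=6, EF_Integration tests=10, EF_Security audit=14, EF_Staging deploy=19, EF_Load testing=30) = 30; EF_Documentation = 30+13 = 43
Expected project duration μ = 43 weeks. Critical path: Database migration → Code review → Load testing → Documentation.

Backward pass:
LF_Documentation = 43; LS_Documentation = 43−13 = 30
LF_Load testing = LS_Documentation = 30; LS_Load testing = 30−8 = 22
LF_Staging deploy = LS_Documentation = 30; LS_Staging deploy = 30−8 = 22
LF_Security audit = LS_Documentation = 30; LS_Security audit = 30−8 = 22
LF_Code review = LS_Load testing = 22; LS_Code review = 22−11 = 11
LF_Integration tests = LS_Documentation = 30; LS_Integration tests = 30−4 = 26
LF_Unit tests = min(LS_Integration tests=26, LS_Code review=11, LS_Security audit=22, LS_Documentation=30) = 11; LS_Unit tests = 11−6 = 5
LF_Database migration = min(LS_Code review=11, LS_Staging deploy=22) = 11; LS_Database migration = 11−11 = 0
Slack_Staging deploy = LS_Staging deploy − ES_Staging deploy = 22 − 11 = 11

11 weeks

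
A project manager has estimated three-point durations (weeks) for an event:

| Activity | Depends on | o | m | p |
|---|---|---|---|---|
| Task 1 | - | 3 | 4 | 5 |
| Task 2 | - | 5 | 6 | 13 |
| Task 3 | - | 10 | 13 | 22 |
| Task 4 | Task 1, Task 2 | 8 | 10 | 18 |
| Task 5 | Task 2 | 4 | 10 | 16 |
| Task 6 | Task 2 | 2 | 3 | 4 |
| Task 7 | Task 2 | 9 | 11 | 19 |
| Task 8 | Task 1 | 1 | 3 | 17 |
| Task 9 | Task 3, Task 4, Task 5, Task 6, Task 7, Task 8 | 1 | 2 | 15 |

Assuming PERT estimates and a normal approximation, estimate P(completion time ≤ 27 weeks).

te_Task 1 = (3 + 4·4 + 5)/6 = 24/6 = 4; σ²_Task 1 = ((5−3)/6)² = 0.111
te_Task 2 = (5 + 4·6 + 13)/6 = 42/6 = 7; σ²_Task 2 = ((13−5)/6)² = 1.778
te_Task 3 = (10 + 4·13 + 22)/6 = 84/6 = 14; σ²_Task 3 = ((22−10)/6)² = 4.000
te_Task 4 = (8 + 4·10 + 18)/6 = 66/6 = 11; σ²_Task 4 = ((18−8)/6)² = 2.778
te_Task 5 = (4 + 4·10 + 16)/6 = 60/6 = 10; σ²_Task 5 = ((16−4)/6)² = 4.000
te_Task 6 = (2 + 4·3 + 4)/6 = 18/6 = 3; σ²_Task 6 = ((4−2)/6)² = 0.111
te_Task 7 = (9 + 4·11 + 19)/6 = 72/6 = 12; σ²_Task 7 = ((19−9)/6)² = 2.778
te_Task 8 = (1 + 4·3 + 17)/6 = 30/6 = 5; σ²_Task 8 = ((17−1)/6)² = 7.111
te_Task 9 = (1 + 4·2 + 15)/6 = 24/6 = 4; σ²_Task 9 = ((15−1)/6)² = 5.444

Forward pass:
ES_Task 1 = 0; EF_Task 1 = 4
ES_Task 2 = 0; EF_Task 2 = 7
ES_Task 3 = 0; EF_Task 3 = 14
ES_Task 4 = max(EF_Task 1=4, EF_Task 2=7) = 7; EF_Task 4 = 7+11 = 18
ES_Task 5 = 7; EF_Task 5 = 7+10 = 17
ES_Task 6 = 7; EF_Task 6 = 7+3 = 10
ES_Task 7 = 7; EF_Task 7 = 7+12 = 19
ES_Task 8 = 4; EF_Task 8 = 4+5 = 9
ES_Task 9 = max(EF_Task 3=14, EF_Task 4=18, EF_Task 5=17, EF_Task 6=10, EF_Task 7=19, EF_Task 8=9) = 19; EF_Task 9 = 19+4 = 23
Expected project duration μ = 23 weeks. Critical path: Task 2 → Task 7 → Task 9.

Variance along critical path = 1.778 + 2.778 + 5.444 = 10.000; σ = √10.000 = 3.162 weeks.
Z = (27 − 23) / 3.162 = 1.265
P(T ≤ 27) = Φ(1.265) ≈ 0.897

0.897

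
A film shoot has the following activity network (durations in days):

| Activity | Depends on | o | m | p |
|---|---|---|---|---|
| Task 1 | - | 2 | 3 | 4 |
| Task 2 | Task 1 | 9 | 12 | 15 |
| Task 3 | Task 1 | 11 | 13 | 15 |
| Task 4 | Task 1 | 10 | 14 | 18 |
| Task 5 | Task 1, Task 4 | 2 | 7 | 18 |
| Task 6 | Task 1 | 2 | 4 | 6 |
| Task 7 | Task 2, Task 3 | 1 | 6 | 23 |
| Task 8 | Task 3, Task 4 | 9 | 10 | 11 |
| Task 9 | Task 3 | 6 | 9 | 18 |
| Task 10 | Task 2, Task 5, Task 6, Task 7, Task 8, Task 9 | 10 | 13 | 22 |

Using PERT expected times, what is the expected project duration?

41 days

te_Task 1 = (2 + 4·3 + 4)/6 = 18/6 = 3
te_Task 2 = (9 + 4·12 + 15)/6 = 72/6 = 12
te_Task 3 = (11 + 4·13 + 15)/6 = 78/6 = 13
te_Task 4 = (10 + 4·14 + 18)/6 = 84/6 = 14
te_Task 5 = (2 + 4·7 + 18)/6 = 48/6 = 8
te_Task 6 = (2 + 4·4 + 6)/6 = 24/6 = 4
te_Task 7 = (1 + 4·6 + 23)/6 = 48/6 = 8
te_Task 8 = (9 + 4·10 + 11)/6 = 60/6 = 10
te_Task 9 = (6 + 4·9 + 18)/6 = 60/6 = 10
te_Task 10 = (10 + 4·13 + 22)/6 = 84/6 = 14

Forward pass:
ES_Task 1 = 0; EF_Task 1 = 3
ES_Task 2 = 3; EF_Task 2 = 3+12 = 15
ES_Task 3 = 3; EF_Task 3 = 3+13 = 16
ES_Task 4 = 3; EF_Task 4 = 3+14 = 17
ES_Task 5 = max(EF_Task 1=3, EF_Task 4=17) = 17; EF_Task 5 = 17+8 = 25
ES_Task 6 = 3; EF_Task 6 = 3+4 = 7
ES_Task 7 = max(EF_Task 2=15, EF_Task 3=16) = 16; EF_Task 7 = 16+8 = 24
ES_Task 8 = max(EF_Task 3=16, EF_Task 4=17) = 17; EF_Task 8 = 17+10 = 27
ES_Task 9 = 16; EF_Task 9 = 16+10 = 26
ES_Task 10 = max(EF_Task 2=15, EF_Task 5=25, EF_Task 6=7, EF_Task 7=24, EF_Task 8=27, EF_Task 9=26) = 27; EF_Task 10 = 27+14 = 41
Expected project duration μ = 41 days. Critical path: Task 1 → Task 4 → Task 8 → Task 10.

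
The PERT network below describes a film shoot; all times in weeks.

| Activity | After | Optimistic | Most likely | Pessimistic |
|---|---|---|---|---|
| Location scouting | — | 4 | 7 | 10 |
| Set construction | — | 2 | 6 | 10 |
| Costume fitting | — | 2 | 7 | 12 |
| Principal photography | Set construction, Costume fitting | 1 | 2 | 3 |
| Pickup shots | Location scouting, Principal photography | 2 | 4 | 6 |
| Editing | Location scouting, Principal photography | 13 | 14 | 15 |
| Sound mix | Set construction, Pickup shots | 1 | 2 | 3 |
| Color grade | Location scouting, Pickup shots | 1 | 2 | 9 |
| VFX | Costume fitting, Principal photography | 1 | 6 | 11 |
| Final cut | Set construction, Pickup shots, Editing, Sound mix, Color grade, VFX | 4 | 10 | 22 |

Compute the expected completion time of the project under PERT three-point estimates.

te_Location scouting = (4 + 4·7 + 10)/6 = 42/6 = 7
te_Set construction = (2 + 4·6 + 10)/6 = 36/6 = 6
te_Costume fitting = (2 + 4·7 + 12)/6 = 42/6 = 7
te_Principal photography = (1 + 4·2 + 3)/6 = 12/6 = 2
te_Pickup shots = (2 + 4·4 + 6)/6 = 24/6 = 4
te_Editing = (13 + 4·14 + 15)/6 = 84/6 = 14
te_Sound mix = (1 + 4·2 + 3)/6 = 12/6 = 2
te_Color grade = (1 + 4·2 + 9)/6 = 18/6 = 3
te_VFX = (1 + 4·6 + 11)/6 = 36/6 = 6
te_Final cut = (4 + 4·10 + 22)/6 = 66/6 = 11

Forward pass:
ES_Location scouting = 0; EF_Location scouting = 7
ES_Set construction = 0; EF_Set construction = 6
ES_Costume fitting = 0; EF_Costume fitting = 7
ES_Principal photography = max(EF_Set construction=6, EF_Costume fitting=7) = 7; EF_Principal photography = 7+2 = 9
ES_Pickup shots = max(EF_Location scouting=7, EF_Principal photography=9) = 9; EF_Pickup shots = 9+4 = 13
ES_Editing = max(EF_Location scouting=7, EF_Principal photography=9) = 9; EF_Editing = 9+14 = 23
ES_Sound mix = max(EF_Set construction=6, EF_Pickup shots=13) = 13; EF_Sound mix = 13+2 = 15
ES_Color grade = max(EF_Location scouting=7, EF_Pickup shots=13) = 13; EF_Color grade = 13+3 = 16
ES_VFX = max(EF_Costume fitting=7, EF_Principal photography=9) = 9; EF_VFX = 9+6 = 15
ES_Final cut = max(EF_Set construction=6, EF_Pickup shots=13, EF_Editing=23, EF_Sound mix=15, EF_Color grade=16, EF_VFX=15) = 23; EF_Final cut = 23+11 = 34
Expected project duration μ = 34 weeks. Critical path: Costume fitting → Principal photography → Editing → Final cut.

34 weeks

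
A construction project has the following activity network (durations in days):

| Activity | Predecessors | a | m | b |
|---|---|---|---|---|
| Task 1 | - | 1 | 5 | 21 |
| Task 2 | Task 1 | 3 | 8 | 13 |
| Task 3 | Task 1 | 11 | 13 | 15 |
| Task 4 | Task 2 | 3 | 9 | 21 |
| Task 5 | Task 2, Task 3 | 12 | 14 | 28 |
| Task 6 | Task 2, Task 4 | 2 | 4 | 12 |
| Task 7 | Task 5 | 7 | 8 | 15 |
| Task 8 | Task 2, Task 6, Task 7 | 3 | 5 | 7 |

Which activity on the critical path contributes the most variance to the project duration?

Task 1

te_Task 1 = (1 + 4·5 + 21)/6 = 42/6 = 7; σ²_Task 1 = ((21−1)/6)² = 11.111
te_Task 2 = (3 + 4·8 + 13)/6 = 48/6 = 8; σ²_Task 2 = ((13−3)/6)² = 2.778
te_Task 3 = (11 + 4·13 + 15)/6 = 78/6 = 13; σ²_Task 3 = ((15−11)/6)² = 0.444
te_Task 4 = (3 + 4·9 + 21)/6 = 60/6 = 10; σ²_Task 4 = ((21−3)/6)² = 9.000
te_Task 5 = (12 + 4·14 + 28)/6 = 96/6 = 16; σ²_Task 5 = ((28−12)/6)² = 7.111
te_Task 6 = (2 + 4·4 + 12)/6 = 30/6 = 5; σ²_Task 6 = ((12−2)/6)² = 2.778
te_Task 7 = (7 + 4·8 + 15)/6 = 54/6 = 9; σ²_Task 7 = ((15−7)/6)² = 1.778
te_Task 8 = (3 + 4·5 + 7)/6 = 30/6 = 5; σ²_Task 8 = ((7−3)/6)² = 0.444

Forward pass:
ES_Task 1 = 0; EF_Task 1 = 7
ES_Task 2 = 7; EF_Task 2 = 7+8 = 15
ES_Task 3 = 7; EF_Task 3 = 7+13 = 20
ES_Task 4 = 15; EF_Task 4 = 15+10 = 25
ES_Task 5 = max(EF_Task 2=15, EF_Task 3=20) = 20; EF_Task 5 = 20+16 = 36
ES_Task 6 = max(EF_Task 2=15, EF_Task 4=25) = 25; EF_Task 6 = 25+5 = 30
ES_Task 7 = 36; EF_Task 7 = 36+9 = 45
ES_Task 8 = max(EF_Task 2=15, EF_Task 6=30, EF_Task 7=45) = 45; EF_Task 8 = 45+5 = 50
Expected project duration μ = 50 days. Critical path: Task 1 → Task 3 → Task 5 → Task 7 → Task 8.

Variances on critical path: σ²_Task 1=11.111, σ²_Task 3=0.444, σ²_Task 5=7.111, σ²_Task 7=1.778, σ²_Task 8=0.444.
Largest is σ²_Task 1 = 11.111.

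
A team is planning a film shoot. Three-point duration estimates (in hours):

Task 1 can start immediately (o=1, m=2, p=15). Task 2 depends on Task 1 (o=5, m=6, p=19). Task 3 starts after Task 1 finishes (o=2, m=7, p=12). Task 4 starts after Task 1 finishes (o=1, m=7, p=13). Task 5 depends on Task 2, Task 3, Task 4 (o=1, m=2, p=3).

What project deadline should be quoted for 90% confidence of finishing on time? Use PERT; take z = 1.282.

te_Task 1 = (1 + 4·2 + 15)/6 = 24/6 = 4; σ²_Task 1 = ((15−1)/6)² = 5.444
te_Task 2 = (5 + 4·6 + 19)/6 = 48/6 = 8; σ²_Task 2 = ((19−5)/6)² = 5.444
te_Task 3 = (2 + 4·7 + 12)/6 = 42/6 = 7; σ²_Task 3 = ((12−2)/6)² = 2.778
te_Task 4 = (1 + 4·7 + 13)/6 = 42/6 = 7; σ²_Task 4 = ((13−1)/6)² = 4.000
te_Task 5 = (1 + 4·2 + 3)/6 = 12/6 = 2; σ²_Task 5 = ((3−1)/6)² = 0.111

Forward pass:
ES_Task 1 = 0; EF_Task 1 = 4
ES_Task 2 = 4; EF_Task 2 = 4+8 = 12
ES_Task 3 = 4; EF_Task 3 = 4+7 = 11
ES_Task 4 = 4; EF_Task 4 = 4+7 = 11
ES_Task 5 = max(EF_Task 2=12, EF_Task 3=11, EF_Task 4=11) = 12; EF_Task 5 = 12+2 = 14
Expected project duration μ = 14 hours. Critical path: Task 1 → Task 2 → Task 5.

Variance along critical path = 5.444 + 5.444 + 0.111 = 11.000; σ = 3.317 hours.
D = μ + z·σ = 14 + 1.282·3.317 = 18.3 hours

18.3 hours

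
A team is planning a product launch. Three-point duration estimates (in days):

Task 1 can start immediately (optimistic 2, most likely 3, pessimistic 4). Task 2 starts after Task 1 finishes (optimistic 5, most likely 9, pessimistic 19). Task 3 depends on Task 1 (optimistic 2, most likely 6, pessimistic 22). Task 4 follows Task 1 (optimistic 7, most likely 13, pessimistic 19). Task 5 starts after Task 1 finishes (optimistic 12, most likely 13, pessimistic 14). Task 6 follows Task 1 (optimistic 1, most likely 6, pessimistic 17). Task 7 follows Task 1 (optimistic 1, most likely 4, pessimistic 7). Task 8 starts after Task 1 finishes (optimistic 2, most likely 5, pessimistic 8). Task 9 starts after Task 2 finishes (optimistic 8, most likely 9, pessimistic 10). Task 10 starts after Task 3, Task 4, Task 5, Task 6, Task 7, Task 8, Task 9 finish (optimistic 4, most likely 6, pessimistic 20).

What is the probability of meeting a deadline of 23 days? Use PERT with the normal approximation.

0.025

te_Task 1 = (2 + 4·3 + 4)/6 = 18/6 = 3; σ²_Task 1 = ((4−2)/6)² = 0.111
te_Task 2 = (5 + 4·9 + 19)/6 = 60/6 = 10; σ²_Task 2 = ((19−5)/6)² = 5.444
te_Task 3 = (2 + 4·6 + 22)/6 = 48/6 = 8; σ²_Task 3 = ((22−2)/6)² = 11.111
te_Task 4 = (7 + 4·13 + 19)/6 = 78/6 = 13; σ²_Task 4 = ((19−7)/6)² = 4.000
te_Task 5 = (12 + 4·13 + 14)/6 = 78/6 = 13; σ²_Task 5 = ((14−12)/6)² = 0.111
te_Task 6 = (1 + 4·6 + 17)/6 = 42/6 = 7; σ²_Task 6 = ((17−1)/6)² = 7.111
te_Task 7 = (1 + 4·4 + 7)/6 = 24/6 = 4; σ²_Task 7 = ((7−1)/6)² = 1.000
te_Task 8 = (2 + 4·5 + 8)/6 = 30/6 = 5; σ²_Task 8 = ((8−2)/6)² = 1.000
te_Task 9 = (8 + 4·9 + 10)/6 = 54/6 = 9; σ²_Task 9 = ((10−8)/6)² = 0.111
te_Task 10 = (4 + 4·6 + 20)/6 = 48/6 = 8; σ²_Task 10 = ((20−4)/6)² = 7.111

Forward pass:
ES_Task 1 = 0; EF_Task 1 = 3
ES_Task 2 = 3; EF_Task 2 = 3+10 = 13
ES_Task 3 = 3; EF_Task 3 = 3+8 = 11
ES_Task 4 = 3; EF_Task 4 = 3+13 = 16
ES_Task 5 = 3; EF_Task 5 = 3+13 = 16
ES_Task 6 = 3; EF_Task 6 = 3+7 = 10
ES_Task 7 = 3; EF_Task 7 = 3+4 = 7
ES_Task 8 = 3; EF_Task 8 = 3+5 = 8
ES_Task 9 = 13; EF_Task 9 = 13+9 = 22
ES_Task 10 = max(EF_Task 3=11, EF_Task 4=16, EF_Task 5=16, EF_Task 6=10, EF_Task 7=7, EF_Task 8=8, EF_Task 9=22) = 22; EF_Task 10 = 22+8 = 30
Expected project duration μ = 30 days. Critical path: Task 1 → Task 2 → Task 9 → Task 10.

Variance along critical path = 0.111 + 5.444 + 0.111 + 7.111 = 12.778; σ = √12.778 = 3.575 days.
Z = (23 − 30) / 3.575 = -1.958
P(T ≤ 23) = Φ(-1.958) ≈ 0.025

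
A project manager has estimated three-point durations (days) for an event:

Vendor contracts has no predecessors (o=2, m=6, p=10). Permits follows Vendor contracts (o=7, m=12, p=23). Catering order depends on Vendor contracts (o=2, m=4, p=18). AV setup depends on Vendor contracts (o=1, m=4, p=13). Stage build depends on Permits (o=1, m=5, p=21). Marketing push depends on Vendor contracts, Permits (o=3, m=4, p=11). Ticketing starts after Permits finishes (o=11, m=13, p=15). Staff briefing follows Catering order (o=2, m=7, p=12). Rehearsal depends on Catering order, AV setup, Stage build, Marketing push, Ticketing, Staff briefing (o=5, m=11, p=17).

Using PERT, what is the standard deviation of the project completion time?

3.65 days

te_Vendor contracts = (2 + 4·6 + 10)/6 = 36/6 = 6; σ²_Vendor contracts = ((10−2)/6)² = 1.778
te_Permits = (7 + 4·12 + 23)/6 = 78/6 = 13; σ²_Permits = ((23−7)/6)² = 7.111
te_Catering order = (2 + 4·4 + 18)/6 = 36/6 = 6; σ²_Catering order = ((18−2)/6)² = 7.111
te_AV setup = (1 + 4·4 + 13)/6 = 30/6 = 5; σ²_AV setup = ((13−1)/6)² = 4.000
te_Stage build = (1 + 4·5 + 21)/6 = 42/6 = 7; σ²_Stage build = ((21−1)/6)² = 11.111
te_Marketing push = (3 + 4·4 + 11)/6 = 30/6 = 5; σ²_Marketing push = ((11−3)/6)² = 1.778
te_Ticketing = (11 + 4·13 + 15)/6 = 78/6 = 13; σ²_Ticketing = ((15−11)/6)² = 0.444
te_Staff briefing = (2 + 4·7 + 12)/6 = 42/6 = 7; σ²_Staff briefing = ((12−2)/6)² = 2.778
te_Rehearsal = (5 + 4·11 + 17)/6 = 66/6 = 11; σ²_Rehearsal = ((17−5)/6)² = 4.000

Forward pass:
ES_Vendor contracts = 0; EF_Vendor contracts = 6
ES_Permits = 6; EF_Permits = 6+13 = 19
ES_Catering order = 6; EF_Catering order = 6+6 = 12
ES_AV setup = 6; EF_AV setup = 6+5 = 11
ES_Stage build = 19; EF_Stage build = 19+7 = 26
ES_Marketing push = max(EF_Vendor contracts=6, EF_Permits=19) = 19; EF_Marketing push = 19+5 = 24
ES_Ticketing = 19; EF_Ticketing = 19+13 = 32
ES_Staff briefing = 12; EF_Staff briefing = 12+7 = 19
ES_Rehearsal = max(EF_Catering order=12, EF_AV setup=11, EF_Stage build=26, EF_Marketing push=24, EF_Ticketing=32, EF_Staff briefing=19) = 32; EF_Rehearsal = 32+11 = 43
Expected project duration μ = 43 days. Critical path: Vendor contracts → Permits → Ticketing → Rehearsal.

Variance along critical path = 1.778 + 7.111 + 0.444 + 4.000 = 13.333
σ = √13.333 = 3.651 days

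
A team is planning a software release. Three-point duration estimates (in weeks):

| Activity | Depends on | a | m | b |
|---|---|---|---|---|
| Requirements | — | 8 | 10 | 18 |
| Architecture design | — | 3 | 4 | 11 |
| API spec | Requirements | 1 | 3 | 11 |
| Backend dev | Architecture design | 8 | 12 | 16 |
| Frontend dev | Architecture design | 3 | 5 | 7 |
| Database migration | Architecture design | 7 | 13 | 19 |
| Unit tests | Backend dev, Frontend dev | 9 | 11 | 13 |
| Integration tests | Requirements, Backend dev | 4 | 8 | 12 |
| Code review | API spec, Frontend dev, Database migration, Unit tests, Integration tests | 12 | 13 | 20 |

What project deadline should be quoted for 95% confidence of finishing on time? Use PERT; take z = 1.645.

te_Requirements = (8 + 4·10 + 18)/6 = 66/6 = 11; σ²_Requirements = ((18−8)/6)² = 2.778
te_Architecture design = (3 + 4·4 + 11)/6 = 30/6 = 5; σ²_Architecture design = ((11−3)/6)² = 1.778
te_API spec = (1 + 4·3 + 11)/6 = 24/6 = 4; σ²_API spec = ((11−1)/6)² = 2.778
te_Backend dev = (8 + 4·12 + 16)/6 = 72/6 = 12; σ²_Backend dev = ((16−8)/6)² = 1.778
te_Frontend dev = (3 + 4·5 + 7)/6 = 30/6 = 5; σ²_Frontend dev = ((7−3)/6)² = 0.444
te_Database migration = (7 + 4·13 + 19)/6 = 78/6 = 13; σ²_Database migration = ((19−7)/6)² = 4.000
te_Unit tests = (9 + 4·11 + 13)/6 = 66/6 = 11; σ²_Unit tests = ((13−9)/6)² = 0.444
te_Integration tests = (4 + 4·8 + 12)/6 = 48/6 = 8; σ²_Integration tests = ((12−4)/6)² = 1.778
te_Code review = (12 + 4·13 + 20)/6 = 84/6 = 14; σ²_Code review = ((20−12)/6)² = 1.778

Forward pass:
ES_Requirements = 0; EF_Requirements = 11
ES_Architecture design = 0; EF_Architecture design = 5
ES_API spec = 11; EF_API spec = 11+4 = 15
ES_Backend dev = 5; EF_Backend dev = 5+12 = 17
ES_Frontend dev = 5; EF_Frontend dev = 5+5 = 10
ES_Database migration = 5; EF_Database migration = 5+13 = 18
ES_Unit tests = max(EF_Backend dev=17, EF_Frontend dev=10) = 17; EF_Unit tests = 17+11 = 28
ES_Integration tests = max(EF_Requirements=11, EF_Backend dev=17) = 17; EF_Integration tests = 17+8 = 25
ES_Code review = max(EF_API spec=15, EF_Frontend dev=10, EF_Database migration=18, EF_Unit tests=28, EF_Integration tests=25) = 28; EF_Code review = 28+14 = 42
Expected project duration μ = 42 weeks. Critical path: Architecture design → Backend dev → Unit tests → Code review.

Variance along critical path = 1.778 + 1.778 + 0.444 + 1.778 = 5.778; σ = 2.404 weeks.
D = μ + z·σ = 42 + 1.645·2.404 = 46.0 weeks

46.0 weeks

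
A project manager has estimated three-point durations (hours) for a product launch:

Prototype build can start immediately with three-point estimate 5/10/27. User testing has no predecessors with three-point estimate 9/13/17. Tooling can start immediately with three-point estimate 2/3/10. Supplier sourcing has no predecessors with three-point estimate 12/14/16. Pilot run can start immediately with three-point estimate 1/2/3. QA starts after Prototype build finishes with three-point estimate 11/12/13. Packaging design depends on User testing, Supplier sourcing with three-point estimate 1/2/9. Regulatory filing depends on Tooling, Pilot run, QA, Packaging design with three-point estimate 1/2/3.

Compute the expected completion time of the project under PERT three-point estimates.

te_Prototype build = (5 + 4·10 + 27)/6 = 72/6 = 12
te_User testing = (9 + 4·13 + 17)/6 = 78/6 = 13
te_Tooling = (2 + 4·3 + 10)/6 = 24/6 = 4
te_Supplier sourcing = (12 + 4·14 + 16)/6 = 84/6 = 14
te_Pilot run = (1 + 4·2 + 3)/6 = 12/6 = 2
te_QA = (11 + 4·12 + 13)/6 = 72/6 = 12
te_Packaging design = (1 + 4·2 + 9)/6 = 18/6 = 3
te_Regulatory filing = (1 + 4·2 + 3)/6 = 12/6 = 2

Forward pass:
ES_Prototype build = 0; EF_Prototype build = 12
ES_User testing = 0; EF_User testing = 13
ES_Tooling = 0; EF_Tooling = 4
ES_Supplier sourcing = 0; EF_Supplier sourcing = 14
ES_Pilot run = 0; EF_Pilot run = 2
ES_QA = 12; EF_QA = 12+12 = 24
ES_Packaging design = max(EF_User testing=13, EF_Supplier sourcing=14) = 14; EF_Packaging design = 14+3 = 17
ES_Regulatory filing = max(EF_Tooling=4, EF_Pilot run=2, EF_QA=24, EF_Packaging design=17) = 24; EF_Regulatory filing = 24+2 = 26
Expected project duration μ = 26 hours. Critical path: Prototype build → QA → Regulatory filing.

26 hours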